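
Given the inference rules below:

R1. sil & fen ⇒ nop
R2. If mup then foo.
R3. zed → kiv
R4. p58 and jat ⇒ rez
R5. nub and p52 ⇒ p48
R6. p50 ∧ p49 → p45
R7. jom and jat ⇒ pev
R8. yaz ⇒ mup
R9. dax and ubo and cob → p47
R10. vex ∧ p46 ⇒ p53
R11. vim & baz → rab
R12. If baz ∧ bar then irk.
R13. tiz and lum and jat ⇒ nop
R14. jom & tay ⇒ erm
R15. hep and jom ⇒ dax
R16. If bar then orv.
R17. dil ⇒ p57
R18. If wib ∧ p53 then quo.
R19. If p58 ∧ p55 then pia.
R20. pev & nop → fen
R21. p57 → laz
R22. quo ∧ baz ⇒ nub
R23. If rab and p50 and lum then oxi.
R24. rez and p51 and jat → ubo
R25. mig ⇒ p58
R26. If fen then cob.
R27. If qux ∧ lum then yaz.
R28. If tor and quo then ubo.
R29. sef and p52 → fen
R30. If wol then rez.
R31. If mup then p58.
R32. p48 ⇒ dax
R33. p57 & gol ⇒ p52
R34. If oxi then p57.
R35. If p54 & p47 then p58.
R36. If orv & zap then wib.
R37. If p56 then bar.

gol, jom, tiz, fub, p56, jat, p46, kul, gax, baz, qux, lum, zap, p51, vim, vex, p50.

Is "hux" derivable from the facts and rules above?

No

Forward chaining from the given facts derives: pev, p53, rab, nop, fen, oxi, cob, yaz, p57, bar, mup, irk, orv, laz, p58, p52, wib, foo, rez, quo, nub, ubo, p48, dax, p47.
No rule has hux as its conclusion, and it is not among the given facts.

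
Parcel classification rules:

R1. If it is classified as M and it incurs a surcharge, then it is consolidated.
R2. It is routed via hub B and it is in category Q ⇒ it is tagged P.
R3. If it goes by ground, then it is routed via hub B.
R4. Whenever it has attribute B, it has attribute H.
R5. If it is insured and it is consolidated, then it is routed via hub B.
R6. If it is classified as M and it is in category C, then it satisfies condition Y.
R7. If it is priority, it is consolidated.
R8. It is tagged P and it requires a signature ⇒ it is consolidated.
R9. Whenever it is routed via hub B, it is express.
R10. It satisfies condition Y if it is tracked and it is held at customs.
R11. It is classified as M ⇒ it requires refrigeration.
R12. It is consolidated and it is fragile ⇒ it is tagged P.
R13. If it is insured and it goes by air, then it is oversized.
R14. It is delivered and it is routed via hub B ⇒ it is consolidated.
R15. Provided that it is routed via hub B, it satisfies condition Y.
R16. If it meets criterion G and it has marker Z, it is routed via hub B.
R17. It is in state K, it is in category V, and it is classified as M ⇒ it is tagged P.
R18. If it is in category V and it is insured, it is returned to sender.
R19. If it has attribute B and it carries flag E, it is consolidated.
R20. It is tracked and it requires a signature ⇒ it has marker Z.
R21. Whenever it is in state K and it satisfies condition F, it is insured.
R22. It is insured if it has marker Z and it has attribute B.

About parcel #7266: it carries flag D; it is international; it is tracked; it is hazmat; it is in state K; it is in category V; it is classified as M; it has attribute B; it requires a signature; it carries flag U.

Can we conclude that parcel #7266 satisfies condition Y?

By R17 (it is in state K, it is in category V, it is classified as M): it is tagged P.
By R20 (it is tracked, it requires a signature): it has marker Z.
By R22 (it has marker Z, it has attribute B): it is insured.
By R8 (it is tagged P, it requires a signature): it is consolidated.
By R5 (it is insured, it is consolidated): it is routed via hub B.
By R15 (it is routed via hub B): it satisfies condition Y.

Yes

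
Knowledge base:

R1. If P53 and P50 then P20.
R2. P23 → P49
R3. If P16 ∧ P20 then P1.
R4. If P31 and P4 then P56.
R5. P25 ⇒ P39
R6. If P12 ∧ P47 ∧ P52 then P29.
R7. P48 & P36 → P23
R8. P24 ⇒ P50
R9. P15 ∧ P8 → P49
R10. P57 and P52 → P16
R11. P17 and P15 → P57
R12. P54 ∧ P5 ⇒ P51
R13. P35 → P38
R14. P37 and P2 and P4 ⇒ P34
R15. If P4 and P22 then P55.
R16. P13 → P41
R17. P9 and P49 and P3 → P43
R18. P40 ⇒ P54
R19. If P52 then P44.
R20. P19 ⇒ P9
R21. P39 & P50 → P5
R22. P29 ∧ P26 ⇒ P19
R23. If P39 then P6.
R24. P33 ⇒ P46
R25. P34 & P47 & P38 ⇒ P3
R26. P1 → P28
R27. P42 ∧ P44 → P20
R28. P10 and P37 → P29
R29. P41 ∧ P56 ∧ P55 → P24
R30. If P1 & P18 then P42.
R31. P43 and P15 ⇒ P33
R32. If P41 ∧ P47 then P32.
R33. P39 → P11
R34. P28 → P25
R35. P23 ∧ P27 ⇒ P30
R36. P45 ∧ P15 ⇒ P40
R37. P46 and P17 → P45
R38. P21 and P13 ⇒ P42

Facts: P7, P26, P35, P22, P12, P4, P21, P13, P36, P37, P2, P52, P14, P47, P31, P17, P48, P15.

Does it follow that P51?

P56  (by R4: P31, P4)
P29  (by R6: P12, P47, P52)
P23  (by R7: P48, P36)
P57  (by R11: P17, P15)
P38  (by R13: P35)
P34  (by R14: P37, P2, P4)
P55  (by R15: P4, P22)
P41  (by R16: P13)
P44  (by R19: P52)
P19  (by R22: P29, P26)
P3  (by R25: P34, P47, P38)
P24  (by R29: P41, P56, P55)
P42  (by R38: P21, P13)
P49  (by R2: P23)
P50  (by R8: P24)
P16  (by R10: P57, P52)
P9  (by R20: P19)
P20  (by R27: P42, P44)
P1  (by R3: P16, P20)
P43  (by R17: P9, P49, P3)
P28  (by R26: P1)
P33  (by R31: P43, P15)
P25  (by R34: P28)
P39  (by R5: P25)
P5  (by R21: P39, P50)
P46  (by R24: P33)
P45  (by R37: P46, P17)
P40  (by R36: P45, P15)
P54  (by R18: P40)
P51  (by R12: P54, P5)

Yes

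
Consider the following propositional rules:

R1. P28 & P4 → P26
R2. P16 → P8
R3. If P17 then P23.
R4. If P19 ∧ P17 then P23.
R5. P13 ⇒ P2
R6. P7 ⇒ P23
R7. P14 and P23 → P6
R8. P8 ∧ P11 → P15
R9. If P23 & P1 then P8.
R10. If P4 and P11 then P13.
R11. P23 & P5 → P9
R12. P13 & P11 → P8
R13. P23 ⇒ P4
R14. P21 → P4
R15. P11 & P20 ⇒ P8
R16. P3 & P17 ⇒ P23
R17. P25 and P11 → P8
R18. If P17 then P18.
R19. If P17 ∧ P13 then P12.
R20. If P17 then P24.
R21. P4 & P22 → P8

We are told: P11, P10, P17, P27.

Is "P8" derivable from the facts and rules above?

P23  (by R3: P17)
P4  (by R13: P23)
P13  (by R10: P4, P11)
P8  (by R12: P13, P11)

Yes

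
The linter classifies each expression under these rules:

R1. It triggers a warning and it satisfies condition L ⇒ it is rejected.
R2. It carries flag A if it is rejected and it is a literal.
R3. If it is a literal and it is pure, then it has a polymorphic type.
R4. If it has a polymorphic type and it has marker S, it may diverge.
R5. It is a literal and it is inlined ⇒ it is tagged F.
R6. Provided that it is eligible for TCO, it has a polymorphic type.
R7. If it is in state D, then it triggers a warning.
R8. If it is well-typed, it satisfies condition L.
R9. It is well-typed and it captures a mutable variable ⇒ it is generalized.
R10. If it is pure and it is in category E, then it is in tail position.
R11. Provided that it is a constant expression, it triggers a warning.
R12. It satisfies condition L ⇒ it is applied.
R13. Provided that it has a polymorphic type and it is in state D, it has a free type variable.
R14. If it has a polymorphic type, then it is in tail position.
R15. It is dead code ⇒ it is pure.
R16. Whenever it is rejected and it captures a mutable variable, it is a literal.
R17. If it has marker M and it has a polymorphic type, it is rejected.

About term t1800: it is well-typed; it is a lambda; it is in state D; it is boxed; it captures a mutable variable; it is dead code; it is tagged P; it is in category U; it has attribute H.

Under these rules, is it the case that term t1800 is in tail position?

Yes

By R7 (it is in state D): it triggers a warning.
By R8 (it is well-typed): it satisfies condition L.
By R15 (it is dead code): it is pure.
By R1 (it triggers a warning, it satisfies condition L): it is rejected.
By R16 (it is rejected, it captures a mutable variable): it is a literal.
By R3 (it is a literal, it is pure): it has a polymorphic type.
By R14 (it has a polymorphic type): it is in tail position.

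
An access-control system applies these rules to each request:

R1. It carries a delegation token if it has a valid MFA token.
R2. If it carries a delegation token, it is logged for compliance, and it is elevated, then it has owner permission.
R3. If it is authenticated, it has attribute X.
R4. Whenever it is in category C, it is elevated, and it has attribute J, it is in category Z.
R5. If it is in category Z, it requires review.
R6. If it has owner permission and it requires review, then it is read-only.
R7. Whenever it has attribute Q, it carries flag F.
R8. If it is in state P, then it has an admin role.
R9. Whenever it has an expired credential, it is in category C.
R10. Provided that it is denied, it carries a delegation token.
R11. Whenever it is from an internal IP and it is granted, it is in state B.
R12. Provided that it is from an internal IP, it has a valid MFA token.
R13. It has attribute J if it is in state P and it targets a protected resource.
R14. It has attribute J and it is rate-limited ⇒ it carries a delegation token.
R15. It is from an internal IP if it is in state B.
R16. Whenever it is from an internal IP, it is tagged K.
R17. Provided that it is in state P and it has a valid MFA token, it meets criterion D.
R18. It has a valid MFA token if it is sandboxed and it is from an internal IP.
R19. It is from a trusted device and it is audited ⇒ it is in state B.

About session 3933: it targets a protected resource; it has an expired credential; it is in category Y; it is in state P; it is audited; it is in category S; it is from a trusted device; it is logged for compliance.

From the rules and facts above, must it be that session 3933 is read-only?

Forward chaining from the given facts derives: has an admin role, is in category C, has attribute J, is in state B, is from an internal IP, is tagged K, has a valid MFA token, meets criterion D, carries a delegation token.
The only rule concluding "it is read-only" is R6, which needs "it has owner permission"; that is never established.

No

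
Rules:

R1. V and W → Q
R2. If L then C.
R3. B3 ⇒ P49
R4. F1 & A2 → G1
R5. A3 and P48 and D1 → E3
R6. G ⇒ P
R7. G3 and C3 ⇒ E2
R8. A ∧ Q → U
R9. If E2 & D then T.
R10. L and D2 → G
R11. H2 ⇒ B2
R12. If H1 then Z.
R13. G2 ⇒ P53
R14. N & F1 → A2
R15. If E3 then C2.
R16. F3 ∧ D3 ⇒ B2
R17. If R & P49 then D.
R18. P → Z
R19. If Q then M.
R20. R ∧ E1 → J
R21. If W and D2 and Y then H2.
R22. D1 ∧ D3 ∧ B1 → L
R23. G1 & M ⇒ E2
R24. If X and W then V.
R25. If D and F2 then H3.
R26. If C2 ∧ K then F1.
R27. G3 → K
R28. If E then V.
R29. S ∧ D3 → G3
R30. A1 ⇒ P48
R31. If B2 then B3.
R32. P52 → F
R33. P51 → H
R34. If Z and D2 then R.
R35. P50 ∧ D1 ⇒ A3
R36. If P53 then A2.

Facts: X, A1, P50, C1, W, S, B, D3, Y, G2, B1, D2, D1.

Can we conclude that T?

P53  (by R13: G2)
H2  (by R21: W, D2, Y)
L  (by R22: D1, D3, B1)
V  (by R24: X, W)
G3  (by R29: S, D3)
P48  (by R30: A1)
A3  (by R35: P50, D1)
A2  (by R36: P53)
Q  (by R1: V, W)
E3  (by R5: A3, P48, D1)
G  (by R10: L, D2)
B2  (by R11: H2)
C2  (by R15: E3)
M  (by R19: Q)
K  (by R27: G3)
B3  (by R31: B2)
P49  (by R3: B3)
P  (by R6: G)
Z  (by R18: P)
F1  (by R26: C2, K)
R  (by R34: Z, D2)
G1  (by R4: F1, A2)
D  (by R17: R, P49)
E2  (by R23: G1, M)
T  (by R9: E2, D)

Yes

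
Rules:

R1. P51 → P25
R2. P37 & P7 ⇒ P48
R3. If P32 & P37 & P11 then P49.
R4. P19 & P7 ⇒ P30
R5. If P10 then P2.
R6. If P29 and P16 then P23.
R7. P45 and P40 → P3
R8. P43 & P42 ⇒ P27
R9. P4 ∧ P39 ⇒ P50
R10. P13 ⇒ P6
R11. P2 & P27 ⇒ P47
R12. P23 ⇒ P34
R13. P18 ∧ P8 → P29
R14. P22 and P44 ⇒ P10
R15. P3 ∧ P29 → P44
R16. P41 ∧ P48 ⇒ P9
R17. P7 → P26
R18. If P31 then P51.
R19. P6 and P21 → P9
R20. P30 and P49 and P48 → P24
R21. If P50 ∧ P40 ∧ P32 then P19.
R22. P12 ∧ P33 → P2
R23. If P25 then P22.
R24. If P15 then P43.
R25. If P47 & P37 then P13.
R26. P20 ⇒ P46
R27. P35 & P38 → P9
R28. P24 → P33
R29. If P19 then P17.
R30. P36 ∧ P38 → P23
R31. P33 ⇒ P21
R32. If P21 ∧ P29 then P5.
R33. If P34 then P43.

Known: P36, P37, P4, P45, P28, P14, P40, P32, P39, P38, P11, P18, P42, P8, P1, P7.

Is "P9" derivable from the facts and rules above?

Forward chaining from the given facts derives: P48, P49, P3, P50, P29, P44, P26, P19, P17, P23, P30, P34, P24, P33, P21, P5, P43, P27.
Rules concluding P9: R16 needs P41; R19 needs P6; R27 needs P35 — none of these are established.

No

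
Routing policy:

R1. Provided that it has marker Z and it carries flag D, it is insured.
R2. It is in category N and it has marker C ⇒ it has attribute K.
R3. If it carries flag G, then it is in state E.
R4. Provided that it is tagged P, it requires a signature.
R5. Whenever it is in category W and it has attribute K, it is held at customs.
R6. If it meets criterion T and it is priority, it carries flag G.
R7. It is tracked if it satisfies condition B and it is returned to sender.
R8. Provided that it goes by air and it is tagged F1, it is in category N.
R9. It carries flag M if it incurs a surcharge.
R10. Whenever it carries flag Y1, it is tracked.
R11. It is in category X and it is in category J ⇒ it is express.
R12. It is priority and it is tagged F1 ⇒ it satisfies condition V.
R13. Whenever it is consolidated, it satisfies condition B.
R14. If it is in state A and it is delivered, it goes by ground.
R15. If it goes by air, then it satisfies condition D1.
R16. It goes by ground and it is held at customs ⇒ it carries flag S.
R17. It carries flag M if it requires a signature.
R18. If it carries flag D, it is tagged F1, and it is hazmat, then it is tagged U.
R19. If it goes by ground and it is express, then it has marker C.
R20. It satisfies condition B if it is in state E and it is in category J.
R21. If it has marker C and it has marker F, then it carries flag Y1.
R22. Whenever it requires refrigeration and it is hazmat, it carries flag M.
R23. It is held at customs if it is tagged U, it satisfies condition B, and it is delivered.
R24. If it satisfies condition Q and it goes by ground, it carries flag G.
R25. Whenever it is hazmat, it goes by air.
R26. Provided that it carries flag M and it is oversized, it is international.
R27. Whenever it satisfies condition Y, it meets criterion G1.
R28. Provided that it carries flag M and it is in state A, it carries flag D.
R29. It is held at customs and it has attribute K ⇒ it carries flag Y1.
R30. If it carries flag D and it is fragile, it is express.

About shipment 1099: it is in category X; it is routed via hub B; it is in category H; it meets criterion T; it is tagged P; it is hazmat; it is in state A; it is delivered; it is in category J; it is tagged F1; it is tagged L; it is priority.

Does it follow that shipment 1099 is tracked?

Yes

By R4 (it is tagged P): it requires a signature.
By R6 (it meets criterion T, it is priority): it carries flag G.
By R11 (it is in category X, it is in category J): it is express.
By R14 (it is in state A, it is delivered): it goes by ground.
By R17 (it requires a signature): it carries flag M.
By R19 (it goes by ground, it is express): it has marker C.
By R25 (it is hazmat): it goes by air.
By R28 (it carries flag M, it is in state A): it carries flag D.
By R3 (it carries flag G): it is in state E.
By R8 (it goes by air, it is tagged F1): it is in category N.
By R18 (it carries flag D, it is tagged F1, it is hazmat): it is tagged U.
By R20 (it is in state E, it is in category J): it satisfies condition B.
By R23 (it is tagged U, it satisfies condition B, it is delivered): it is held at customs.
By R2 (it is in category N, it has marker C): it has attribute K.
By R29 (it is held at customs, it has attribute K): it carries flag Y1.
By R10 (it carries flag Y1): it is tracked.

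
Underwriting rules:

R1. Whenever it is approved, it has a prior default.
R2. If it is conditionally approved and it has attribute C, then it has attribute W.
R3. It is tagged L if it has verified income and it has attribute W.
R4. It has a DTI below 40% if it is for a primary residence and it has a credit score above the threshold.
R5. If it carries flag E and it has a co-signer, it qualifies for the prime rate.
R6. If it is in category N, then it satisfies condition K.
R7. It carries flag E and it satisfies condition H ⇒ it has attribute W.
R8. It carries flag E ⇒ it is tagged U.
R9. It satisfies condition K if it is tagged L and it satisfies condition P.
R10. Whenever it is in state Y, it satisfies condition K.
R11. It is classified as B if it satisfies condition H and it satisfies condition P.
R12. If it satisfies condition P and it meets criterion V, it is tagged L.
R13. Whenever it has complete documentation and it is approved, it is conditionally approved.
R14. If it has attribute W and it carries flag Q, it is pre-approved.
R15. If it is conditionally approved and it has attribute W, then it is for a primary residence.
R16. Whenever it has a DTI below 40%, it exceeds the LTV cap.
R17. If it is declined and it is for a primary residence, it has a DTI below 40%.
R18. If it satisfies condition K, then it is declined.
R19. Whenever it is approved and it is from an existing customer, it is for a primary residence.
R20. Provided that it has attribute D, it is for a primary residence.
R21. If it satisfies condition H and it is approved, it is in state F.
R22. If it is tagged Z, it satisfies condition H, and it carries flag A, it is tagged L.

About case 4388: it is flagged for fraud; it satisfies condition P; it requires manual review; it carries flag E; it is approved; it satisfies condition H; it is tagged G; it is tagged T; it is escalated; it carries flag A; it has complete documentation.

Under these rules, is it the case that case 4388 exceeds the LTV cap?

No

Forward chaining from the given facts derives: has a prior default, has attribute W, is tagged U, is classified as B, is conditionally approved, is for a primary residence, is in state F.
The only rule concluding "it exceeds the LTV cap" is R16, which needs "it has a DTI below 40%"; that is never established.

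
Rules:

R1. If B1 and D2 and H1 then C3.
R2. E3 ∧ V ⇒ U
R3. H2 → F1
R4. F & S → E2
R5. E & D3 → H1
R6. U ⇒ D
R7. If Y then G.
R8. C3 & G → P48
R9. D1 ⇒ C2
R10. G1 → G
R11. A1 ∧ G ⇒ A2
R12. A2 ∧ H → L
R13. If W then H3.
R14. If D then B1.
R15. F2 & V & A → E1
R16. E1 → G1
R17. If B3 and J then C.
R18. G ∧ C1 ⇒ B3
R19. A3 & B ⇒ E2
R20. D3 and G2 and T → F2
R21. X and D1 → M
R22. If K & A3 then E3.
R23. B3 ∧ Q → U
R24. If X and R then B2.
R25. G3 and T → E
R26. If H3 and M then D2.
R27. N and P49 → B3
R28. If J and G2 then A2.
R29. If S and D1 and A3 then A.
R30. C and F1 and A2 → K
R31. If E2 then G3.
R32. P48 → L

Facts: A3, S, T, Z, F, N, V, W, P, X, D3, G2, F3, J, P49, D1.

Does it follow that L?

Forward chaining from the given facts derives: E2, C2, H3, F2, M, D2, B3, A2, A, G3, E1, G1, C, E, H1, G.
Rules concluding L: R12 needs H; R32 needs P48 — none of these are established.

No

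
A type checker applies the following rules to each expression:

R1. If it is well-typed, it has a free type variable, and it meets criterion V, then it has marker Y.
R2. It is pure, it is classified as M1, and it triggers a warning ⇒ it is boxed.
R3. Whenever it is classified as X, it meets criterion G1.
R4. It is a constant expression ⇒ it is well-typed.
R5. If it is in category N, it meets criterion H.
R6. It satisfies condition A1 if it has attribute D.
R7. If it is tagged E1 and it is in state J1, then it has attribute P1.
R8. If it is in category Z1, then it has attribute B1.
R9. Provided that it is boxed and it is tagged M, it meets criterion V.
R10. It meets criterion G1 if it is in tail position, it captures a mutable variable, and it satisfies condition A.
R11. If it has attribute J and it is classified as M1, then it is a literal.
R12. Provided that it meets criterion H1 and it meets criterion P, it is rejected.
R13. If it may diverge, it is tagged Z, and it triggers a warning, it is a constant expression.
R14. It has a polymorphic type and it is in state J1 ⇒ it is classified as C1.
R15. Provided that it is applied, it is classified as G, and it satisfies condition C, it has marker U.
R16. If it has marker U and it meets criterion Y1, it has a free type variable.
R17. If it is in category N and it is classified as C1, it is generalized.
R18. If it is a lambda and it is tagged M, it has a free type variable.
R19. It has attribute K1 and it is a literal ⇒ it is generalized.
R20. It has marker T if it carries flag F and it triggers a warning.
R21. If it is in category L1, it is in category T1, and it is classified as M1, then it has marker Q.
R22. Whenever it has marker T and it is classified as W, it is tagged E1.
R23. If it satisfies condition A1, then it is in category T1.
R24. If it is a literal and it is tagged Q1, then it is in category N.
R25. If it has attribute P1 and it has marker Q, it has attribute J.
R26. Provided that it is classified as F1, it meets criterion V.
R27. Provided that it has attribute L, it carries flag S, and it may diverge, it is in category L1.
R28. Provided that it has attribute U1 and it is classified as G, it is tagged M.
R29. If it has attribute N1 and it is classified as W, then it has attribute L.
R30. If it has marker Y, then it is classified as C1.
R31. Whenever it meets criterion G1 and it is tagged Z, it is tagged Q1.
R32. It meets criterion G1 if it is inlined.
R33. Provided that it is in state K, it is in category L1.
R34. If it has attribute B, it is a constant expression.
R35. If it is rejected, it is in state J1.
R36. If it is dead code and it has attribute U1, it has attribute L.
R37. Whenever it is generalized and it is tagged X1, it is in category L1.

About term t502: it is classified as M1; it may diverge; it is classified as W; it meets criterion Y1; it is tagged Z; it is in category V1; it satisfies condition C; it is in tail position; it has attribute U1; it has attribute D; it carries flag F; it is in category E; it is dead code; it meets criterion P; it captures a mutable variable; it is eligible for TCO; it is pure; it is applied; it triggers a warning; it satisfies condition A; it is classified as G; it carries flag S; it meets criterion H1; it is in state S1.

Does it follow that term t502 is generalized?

Yes

By R2 (it is pure, it is classified as M1, it triggers a warning): it is boxed.
By R6 (it has attribute D): it satisfies condition A1.
By R10 (it is in tail position, it captures a mutable variable, it satisfies condition A): it meets criterion G1.
By R12 (it meets criterion H1, it meets criterion P): it is rejected.
By R13 (it may diverge, it is tagged Z, it triggers a warning): it is a constant expression.
By R15 (it is applied, it is classified as G, it satisfies condition C): it has marker U.
By R16 (it has marker U, it meets criterion Y1): it has a free type variable.
By R20 (it carries flag F, it triggers a warning): it has marker T.
By R22 (it has marker T, it is classified as W): it is tagged E1.
By R23 (it satisfies condition A1): it is in category T1.
By R28 (it has attribute U1, it is classified as G): it is tagged M.
By R31 (it meets criterion G1, it is tagged Z): it is tagged Q1.
By R35 (it is rejected): it is in state J1.
By R36 (it is dead code, it has attribute U1): it has attribute L.
By R4 (it is a constant expression): it is well-typed.
By R7 (it is tagged E1, it is in state J1): it has attribute P1.
By R9 (it is boxed, it is tagged M): it meets criterion V.
By R27 (it has attribute L, it carries flag S, it may diverge): it is in category L1.
By R1 (it is well-typed, it has a free type variable, it meets criterion V): it has marker Y.
By R21 (it is in category L1, it is in category T1, it is classified as M1): it has marker Q.
By R25 (it has attribute P1, it has marker Q): it has attribute J.
By R30 (it has marker Y): it is classified as C1.
By R11 (it has attribute J, it is classified as M1): it is a literal.
By R24 (it is a literal, it is tagged Q1): it is in category N.
By R17 (it is in category N, it is classified as C1): it is generalized.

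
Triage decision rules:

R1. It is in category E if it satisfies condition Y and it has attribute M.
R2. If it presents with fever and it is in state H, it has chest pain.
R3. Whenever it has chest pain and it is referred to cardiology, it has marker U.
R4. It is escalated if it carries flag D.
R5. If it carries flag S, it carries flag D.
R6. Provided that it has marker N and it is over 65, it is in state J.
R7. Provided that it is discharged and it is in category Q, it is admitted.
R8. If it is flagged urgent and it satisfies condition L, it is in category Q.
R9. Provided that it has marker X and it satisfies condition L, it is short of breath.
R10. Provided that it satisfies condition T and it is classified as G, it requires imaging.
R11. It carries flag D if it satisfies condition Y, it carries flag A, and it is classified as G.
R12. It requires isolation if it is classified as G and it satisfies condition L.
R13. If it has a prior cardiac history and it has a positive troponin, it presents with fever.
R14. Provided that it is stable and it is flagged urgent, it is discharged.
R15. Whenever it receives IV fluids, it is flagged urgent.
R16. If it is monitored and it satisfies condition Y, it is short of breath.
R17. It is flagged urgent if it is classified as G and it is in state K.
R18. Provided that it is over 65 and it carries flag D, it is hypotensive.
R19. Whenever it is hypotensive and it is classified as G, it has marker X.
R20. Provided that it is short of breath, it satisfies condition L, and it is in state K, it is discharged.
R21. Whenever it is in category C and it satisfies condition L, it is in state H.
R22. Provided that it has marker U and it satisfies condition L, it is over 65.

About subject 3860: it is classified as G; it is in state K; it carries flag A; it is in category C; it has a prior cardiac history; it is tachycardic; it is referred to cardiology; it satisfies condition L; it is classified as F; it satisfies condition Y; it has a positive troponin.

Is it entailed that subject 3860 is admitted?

By R11 (it satisfies condition Y, it carries flag A, it is classified as G): it carries flag D.
By R13 (it has a prior cardiac history, it has a positive troponin): it presents with fever.
By R17 (it is classified as G, it is in state K): it is flagged urgent.
By R21 (it is in category C, it satisfies condition L): it is in state H.
By R2 (it presents with fever, it is in state H): it has chest pain.
By R3 (it has chest pain, it is referred to cardiology): it has marker U.
By R8 (it is flagged urgent, it satisfies condition L): it is in category Q.
By R22 (it has marker U, it satisfies condition L): it is over 65.
By R18 (it is over 65, it carries flag D): it is hypotensive.
By R19 (it is hypotensive, it is classified as G): it has marker X.
By R9 (it has marker X, it satisfies condition L): it is short of breath.
By R20 (it is short of breath, it satisfies condition L, it is in state K): it is discharged.
By R7 (it is discharged, it is in category Q): it is admitted.

Yes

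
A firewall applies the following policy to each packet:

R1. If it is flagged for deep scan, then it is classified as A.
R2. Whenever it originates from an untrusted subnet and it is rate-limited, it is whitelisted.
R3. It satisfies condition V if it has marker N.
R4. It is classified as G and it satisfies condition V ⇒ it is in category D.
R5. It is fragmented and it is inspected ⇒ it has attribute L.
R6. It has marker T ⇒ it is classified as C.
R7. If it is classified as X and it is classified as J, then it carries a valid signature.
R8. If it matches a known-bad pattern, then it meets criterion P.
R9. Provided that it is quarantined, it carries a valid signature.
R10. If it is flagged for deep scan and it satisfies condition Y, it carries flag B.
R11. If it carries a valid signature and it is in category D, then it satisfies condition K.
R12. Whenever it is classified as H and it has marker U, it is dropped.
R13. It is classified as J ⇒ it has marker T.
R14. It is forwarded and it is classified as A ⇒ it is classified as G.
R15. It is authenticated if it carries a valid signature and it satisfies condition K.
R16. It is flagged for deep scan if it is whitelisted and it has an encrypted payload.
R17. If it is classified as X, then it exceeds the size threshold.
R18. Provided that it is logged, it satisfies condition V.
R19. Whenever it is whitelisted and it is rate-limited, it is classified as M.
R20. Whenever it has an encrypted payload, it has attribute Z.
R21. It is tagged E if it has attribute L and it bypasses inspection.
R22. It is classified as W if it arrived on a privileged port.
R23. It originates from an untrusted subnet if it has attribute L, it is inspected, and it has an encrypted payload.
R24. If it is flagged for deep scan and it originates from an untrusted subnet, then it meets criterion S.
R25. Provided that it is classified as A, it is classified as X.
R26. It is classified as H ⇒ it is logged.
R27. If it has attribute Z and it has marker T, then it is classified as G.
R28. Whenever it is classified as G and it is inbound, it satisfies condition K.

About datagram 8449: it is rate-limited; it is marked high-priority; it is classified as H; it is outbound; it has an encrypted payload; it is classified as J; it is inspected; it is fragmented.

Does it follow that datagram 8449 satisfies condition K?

Yes

By R5 (it is fragmented, it is inspected): it has attribute L.
By R13 (it is classified as J): it has marker T.
By R20 (it has an encrypted payload): it has attribute Z.
By R23 (it has attribute L, it is inspected, it has an encrypted payload): it originates from an untrusted subnet.
By R26 (it is classified as H): it is logged.
By R27 (it has attribute Z, it has marker T): it is classified as G.
By R2 (it originates from an untrusted subnet, it is rate-limited): it is whitelisted.
By R16 (it is whitelisted, it has an encrypted payload): it is flagged for deep scan.
By R18 (it is logged): it satisfies condition V.
By R1 (it is flagged for deep scan): it is classified as A.
By R4 (it is classified as G, it satisfies condition V): it is in category D.
By R25 (it is classified as A): it is classified as X.
By R7 (it is classified as X, it is classified as J): it carries a valid signature.
By R11 (it carries a valid signature, it is in category D): it satisfies condition K.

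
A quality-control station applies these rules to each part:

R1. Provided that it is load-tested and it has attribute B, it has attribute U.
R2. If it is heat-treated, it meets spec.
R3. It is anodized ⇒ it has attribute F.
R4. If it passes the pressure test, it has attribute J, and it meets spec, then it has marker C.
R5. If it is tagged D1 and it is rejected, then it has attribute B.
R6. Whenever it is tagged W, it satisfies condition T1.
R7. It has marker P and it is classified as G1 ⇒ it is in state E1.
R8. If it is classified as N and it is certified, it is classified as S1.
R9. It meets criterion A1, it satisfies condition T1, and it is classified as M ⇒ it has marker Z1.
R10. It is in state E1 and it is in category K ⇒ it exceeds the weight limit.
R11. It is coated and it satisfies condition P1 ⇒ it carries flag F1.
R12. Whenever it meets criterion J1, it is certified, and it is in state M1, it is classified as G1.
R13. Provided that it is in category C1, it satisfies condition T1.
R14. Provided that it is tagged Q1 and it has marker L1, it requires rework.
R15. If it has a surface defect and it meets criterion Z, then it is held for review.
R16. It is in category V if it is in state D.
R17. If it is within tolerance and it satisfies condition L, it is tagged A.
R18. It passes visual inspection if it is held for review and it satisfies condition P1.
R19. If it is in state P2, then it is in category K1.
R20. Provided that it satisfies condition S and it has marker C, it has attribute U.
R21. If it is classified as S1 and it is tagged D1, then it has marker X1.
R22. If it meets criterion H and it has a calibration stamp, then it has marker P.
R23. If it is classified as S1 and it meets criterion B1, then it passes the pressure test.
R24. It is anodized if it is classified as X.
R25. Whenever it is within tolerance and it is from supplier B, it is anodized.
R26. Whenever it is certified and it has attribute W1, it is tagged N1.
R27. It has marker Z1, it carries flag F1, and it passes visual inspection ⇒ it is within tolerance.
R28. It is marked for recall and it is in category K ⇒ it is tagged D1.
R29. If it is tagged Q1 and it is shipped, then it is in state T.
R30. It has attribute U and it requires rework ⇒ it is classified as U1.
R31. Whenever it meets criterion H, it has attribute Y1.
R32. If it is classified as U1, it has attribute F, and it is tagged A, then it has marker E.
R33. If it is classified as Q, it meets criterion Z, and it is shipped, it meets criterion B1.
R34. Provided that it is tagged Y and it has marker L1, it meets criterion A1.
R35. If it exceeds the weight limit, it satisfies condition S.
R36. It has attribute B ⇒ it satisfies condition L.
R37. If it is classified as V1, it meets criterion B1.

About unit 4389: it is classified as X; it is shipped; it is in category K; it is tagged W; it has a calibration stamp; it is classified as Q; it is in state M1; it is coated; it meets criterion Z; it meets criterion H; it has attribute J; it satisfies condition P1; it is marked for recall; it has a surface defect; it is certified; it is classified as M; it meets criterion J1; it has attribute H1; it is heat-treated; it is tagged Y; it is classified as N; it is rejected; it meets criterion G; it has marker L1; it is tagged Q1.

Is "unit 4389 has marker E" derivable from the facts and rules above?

By R2 (it is heat-treated): it meets spec.
By R6 (it is tagged W): it satisfies condition T1.
By R8 (it is classified as N, it is certified): it is classified as S1.
By R11 (it is coated, it satisfies condition P1): it carries flag F1.
By R12 (it meets criterion J1, it is certified, it is in state M1): it is classified as G1.
By R14 (it is tagged Q1, it has marker L1): it requires rework.
By R15 (it has a surface defect, it meets criterion Z): it is held for review.
By R18 (it is held for review, it satisfies condition P1): it passes visual inspection.
By R22 (it meets criterion H, it has a calibration stamp): it has marker P.
By R24 (it is classified as X): it is anodized.
By R28 (it is marked for recall, it is in category K): it is tagged D1.
By R33 (it is classified as Q, it meets criterion Z, it is shipped): it meets criterion B1.
By R34 (it is tagged Y, it has marker L1): it meets criterion A1.
By R3 (it is anodized): it has attribute F.
By R5 (it is tagged D1, it is rejected): it has attribute B.
By R7 (it has marker P, it is classified as G1): it is in state E1.
By R9 (it meets criterion A1, it satisfies condition T1, it is classified as M): it has marker Z1.
By R10 (it is in state E1, it is in category K): it exceeds the weight limit.
By R23 (it is classified as S1, it meets criterion B1): it passes the pressure test.
By R27 (it has marker Z1, it carries flag F1, it passes visual inspection): it is within tolerance.
By R35 (it exceeds the weight limit): it satisfies condition S.
By R36 (it has attribute B): it satisfies condition L.
By R4 (it passes the pressure test, it has attribute J, it meets spec): it has marker C.
By R17 (it is within tolerance, it satisfies condition L): it is tagged A.
By R20 (it satisfies condition S, it has marker C): it has attribute U.
By R30 (it has attribute U, it requires rework): it is classified as U1.
By R32 (it is classified as U1, it has attribute F, it is tagged A): it has marker E.

Yes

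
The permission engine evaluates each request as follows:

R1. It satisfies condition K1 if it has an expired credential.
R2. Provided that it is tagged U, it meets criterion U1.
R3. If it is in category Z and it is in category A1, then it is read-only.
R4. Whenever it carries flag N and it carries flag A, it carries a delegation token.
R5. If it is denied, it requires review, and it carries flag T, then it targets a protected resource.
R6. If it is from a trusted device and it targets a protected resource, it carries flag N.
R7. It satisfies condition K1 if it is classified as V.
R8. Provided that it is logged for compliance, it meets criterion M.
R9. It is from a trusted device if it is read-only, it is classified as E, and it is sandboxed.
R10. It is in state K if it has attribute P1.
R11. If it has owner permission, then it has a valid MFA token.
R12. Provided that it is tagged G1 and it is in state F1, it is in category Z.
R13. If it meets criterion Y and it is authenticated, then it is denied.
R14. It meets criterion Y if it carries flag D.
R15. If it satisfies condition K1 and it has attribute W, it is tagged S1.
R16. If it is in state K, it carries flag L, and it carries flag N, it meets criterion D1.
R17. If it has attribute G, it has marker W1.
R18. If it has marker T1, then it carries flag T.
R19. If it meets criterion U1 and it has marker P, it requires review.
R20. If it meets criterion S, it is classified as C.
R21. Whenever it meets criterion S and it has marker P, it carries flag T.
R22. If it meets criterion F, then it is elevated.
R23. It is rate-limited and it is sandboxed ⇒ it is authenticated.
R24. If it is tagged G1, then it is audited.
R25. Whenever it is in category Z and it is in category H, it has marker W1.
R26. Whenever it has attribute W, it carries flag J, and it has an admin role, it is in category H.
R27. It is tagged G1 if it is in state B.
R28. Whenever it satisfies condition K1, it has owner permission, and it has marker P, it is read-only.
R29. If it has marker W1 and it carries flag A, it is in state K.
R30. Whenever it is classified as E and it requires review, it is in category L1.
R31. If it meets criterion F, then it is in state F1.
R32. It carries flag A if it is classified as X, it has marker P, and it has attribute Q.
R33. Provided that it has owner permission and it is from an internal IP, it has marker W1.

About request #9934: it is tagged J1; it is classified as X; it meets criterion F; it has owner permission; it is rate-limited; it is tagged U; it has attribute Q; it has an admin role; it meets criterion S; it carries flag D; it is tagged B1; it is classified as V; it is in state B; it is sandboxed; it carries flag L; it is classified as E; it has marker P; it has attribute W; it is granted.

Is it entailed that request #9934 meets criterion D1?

No

Forward chaining from the given facts derives: meets criterion U1, satisfies condition K1, has a valid MFA token, meets criterion Y, is tagged S1, requires review, is classified as C, carries flag T, is elevated, is authenticated, is tagged G1, is read-only, is in category L1, is in state F1, carries flag A, is from a trusted device, is in category Z, is denied, is audited, targets a protected resource, carries flag N, carries a delegation token.
The only rule concluding "it meets criterion D1" is R16, which needs "it is in state K"; that is never established.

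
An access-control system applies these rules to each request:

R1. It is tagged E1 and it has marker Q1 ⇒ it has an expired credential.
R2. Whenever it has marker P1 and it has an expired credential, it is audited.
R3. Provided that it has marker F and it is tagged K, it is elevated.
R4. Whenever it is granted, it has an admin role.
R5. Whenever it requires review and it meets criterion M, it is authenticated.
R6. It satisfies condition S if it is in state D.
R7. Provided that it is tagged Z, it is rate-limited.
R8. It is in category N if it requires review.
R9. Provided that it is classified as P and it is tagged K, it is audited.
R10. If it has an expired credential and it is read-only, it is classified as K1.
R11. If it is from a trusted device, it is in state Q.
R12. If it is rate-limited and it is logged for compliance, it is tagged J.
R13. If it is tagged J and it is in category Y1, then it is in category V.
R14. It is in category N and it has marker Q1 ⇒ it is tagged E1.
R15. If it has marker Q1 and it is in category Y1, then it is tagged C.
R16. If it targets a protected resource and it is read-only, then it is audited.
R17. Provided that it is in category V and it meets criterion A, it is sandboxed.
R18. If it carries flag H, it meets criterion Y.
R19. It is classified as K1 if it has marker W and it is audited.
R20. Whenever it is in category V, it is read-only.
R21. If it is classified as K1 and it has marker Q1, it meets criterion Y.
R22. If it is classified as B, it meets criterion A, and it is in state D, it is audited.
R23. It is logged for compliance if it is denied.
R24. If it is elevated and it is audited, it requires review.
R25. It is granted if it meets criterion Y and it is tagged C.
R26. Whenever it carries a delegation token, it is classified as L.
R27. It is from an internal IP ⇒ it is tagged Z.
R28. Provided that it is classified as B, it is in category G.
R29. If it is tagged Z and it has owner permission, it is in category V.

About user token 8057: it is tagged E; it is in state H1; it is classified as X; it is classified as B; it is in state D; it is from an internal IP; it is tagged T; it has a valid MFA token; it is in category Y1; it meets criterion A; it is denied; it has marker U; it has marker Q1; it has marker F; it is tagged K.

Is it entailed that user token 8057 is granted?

Yes

By R3 (it has marker F, it is tagged K): it is elevated.
By R15 (it has marker Q1, it is in category Y1): it is tagged C.
By R22 (it is classified as B, it meets criterion A, it is in state D): it is audited.
By R23 (it is denied): it is logged for compliance.
By R24 (it is elevated, it is audited): it requires review.
By R27 (it is from an internal IP): it is tagged Z.
By R7 (it is tagged Z): it is rate-limited.
By R8 (it requires review): it is in category N.
By R12 (it is rate-limited, it is logged for compliance): it is tagged J.
By R13 (it is tagged J, it is in category Y1): it is in category V.
By R14 (it is in category N, it has marker Q1): it is tagged E1.
By R20 (it is in category V): it is read-only.
By R1 (it is tagged E1, it has marker Q1): it has an expired credential.
By R10 (it has an expired credential, it is read-only): it is classified as K1.
By R21 (it is classified as K1, it has marker Q1): it meets criterion Y.
By R25 (it meets criterion Y, it is tagged C): it is granted.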